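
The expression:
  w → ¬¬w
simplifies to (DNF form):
True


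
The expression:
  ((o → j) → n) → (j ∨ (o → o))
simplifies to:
True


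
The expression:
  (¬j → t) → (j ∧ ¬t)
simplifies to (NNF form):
¬t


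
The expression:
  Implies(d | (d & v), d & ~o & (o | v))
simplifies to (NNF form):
~d | (v & ~o)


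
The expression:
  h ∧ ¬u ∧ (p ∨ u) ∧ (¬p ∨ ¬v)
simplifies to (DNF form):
h ∧ p ∧ ¬u ∧ ¬v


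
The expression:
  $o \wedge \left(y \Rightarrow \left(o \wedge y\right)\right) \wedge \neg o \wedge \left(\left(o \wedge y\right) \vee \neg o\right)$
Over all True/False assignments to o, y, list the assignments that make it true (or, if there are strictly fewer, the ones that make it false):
is never true.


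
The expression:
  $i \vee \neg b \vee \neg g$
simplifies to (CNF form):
$i \vee \neg b \vee \neg g$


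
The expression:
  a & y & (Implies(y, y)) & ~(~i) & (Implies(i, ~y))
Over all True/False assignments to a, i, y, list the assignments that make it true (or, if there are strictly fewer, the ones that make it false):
is never true.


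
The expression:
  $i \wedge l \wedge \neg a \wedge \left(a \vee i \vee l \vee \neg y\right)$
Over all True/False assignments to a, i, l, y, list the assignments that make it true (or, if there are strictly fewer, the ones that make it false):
is true only for:
  a=False, i=True, l=True, y=False;
  a=False, i=True, l=True, y=True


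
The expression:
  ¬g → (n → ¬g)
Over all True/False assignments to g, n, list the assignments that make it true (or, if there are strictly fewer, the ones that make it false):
is always true.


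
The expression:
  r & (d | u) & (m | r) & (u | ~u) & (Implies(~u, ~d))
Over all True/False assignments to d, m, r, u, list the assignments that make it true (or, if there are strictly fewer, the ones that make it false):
is true only for:
  d=False, m=False, r=True, u=True;
  d=False, m=True, r=True, u=True;
  d=True, m=False, r=True, u=True;
  d=True, m=True, r=True, u=True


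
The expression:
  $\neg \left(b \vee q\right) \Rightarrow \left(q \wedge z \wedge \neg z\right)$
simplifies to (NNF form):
$b \vee q$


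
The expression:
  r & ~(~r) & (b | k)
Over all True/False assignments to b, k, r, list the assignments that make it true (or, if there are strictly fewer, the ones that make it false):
is true only for:
  b=False, k=True, r=True;
  b=True, k=False, r=True;
  b=True, k=True, r=True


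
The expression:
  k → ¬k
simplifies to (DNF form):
¬k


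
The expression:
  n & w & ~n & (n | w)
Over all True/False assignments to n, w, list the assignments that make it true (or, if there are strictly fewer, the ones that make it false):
is never true.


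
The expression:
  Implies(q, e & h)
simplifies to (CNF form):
(e | ~q) & (h | ~q)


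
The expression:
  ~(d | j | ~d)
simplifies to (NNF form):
False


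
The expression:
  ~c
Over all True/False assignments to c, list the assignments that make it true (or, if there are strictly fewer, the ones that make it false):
is true only for:
  c=False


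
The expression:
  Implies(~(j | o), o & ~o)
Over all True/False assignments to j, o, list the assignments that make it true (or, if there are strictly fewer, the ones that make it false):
is false only for:
  j=False, o=False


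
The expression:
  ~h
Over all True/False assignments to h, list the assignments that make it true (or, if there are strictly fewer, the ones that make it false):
is true only for:
  h=False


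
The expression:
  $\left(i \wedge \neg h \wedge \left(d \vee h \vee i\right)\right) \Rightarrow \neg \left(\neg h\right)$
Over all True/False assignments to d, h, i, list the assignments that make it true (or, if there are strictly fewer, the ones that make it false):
is false only for:
  d=False, h=False, i=True;
  d=True, h=False, i=True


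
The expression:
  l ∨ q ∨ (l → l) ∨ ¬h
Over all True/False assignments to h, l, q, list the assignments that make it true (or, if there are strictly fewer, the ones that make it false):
is always true.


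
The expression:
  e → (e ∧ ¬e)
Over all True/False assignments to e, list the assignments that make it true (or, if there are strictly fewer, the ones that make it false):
is true only for:
  e=False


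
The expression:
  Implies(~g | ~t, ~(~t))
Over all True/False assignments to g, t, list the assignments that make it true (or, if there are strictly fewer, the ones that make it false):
is true only for:
  g=False, t=True;
  g=True, t=True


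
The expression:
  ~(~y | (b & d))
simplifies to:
y & (~b | ~d)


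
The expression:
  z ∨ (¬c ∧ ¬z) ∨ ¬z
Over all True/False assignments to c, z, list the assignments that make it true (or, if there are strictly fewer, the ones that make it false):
is always true.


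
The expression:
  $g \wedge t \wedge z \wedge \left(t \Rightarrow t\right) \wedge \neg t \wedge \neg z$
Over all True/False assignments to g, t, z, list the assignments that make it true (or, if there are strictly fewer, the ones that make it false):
is never true.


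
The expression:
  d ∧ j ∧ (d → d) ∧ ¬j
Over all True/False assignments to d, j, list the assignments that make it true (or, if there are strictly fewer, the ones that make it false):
is never true.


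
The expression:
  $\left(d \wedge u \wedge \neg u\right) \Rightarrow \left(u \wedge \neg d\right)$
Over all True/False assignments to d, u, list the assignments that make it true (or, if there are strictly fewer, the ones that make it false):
is always true.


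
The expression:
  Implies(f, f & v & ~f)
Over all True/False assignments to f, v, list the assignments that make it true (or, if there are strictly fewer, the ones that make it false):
is true only for:
  f=False, v=False;
  f=False, v=True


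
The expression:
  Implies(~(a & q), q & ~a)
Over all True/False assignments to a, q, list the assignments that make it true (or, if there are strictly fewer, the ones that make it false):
is true only for:
  a=False, q=True;
  a=True, q=True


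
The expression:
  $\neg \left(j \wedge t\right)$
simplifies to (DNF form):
$\neg j \vee \neg t$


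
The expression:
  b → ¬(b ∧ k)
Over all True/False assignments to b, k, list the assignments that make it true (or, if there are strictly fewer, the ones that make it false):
is false only for:
  b=True, k=True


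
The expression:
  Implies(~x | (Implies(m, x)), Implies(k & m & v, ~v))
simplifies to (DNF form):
~k | ~m | ~v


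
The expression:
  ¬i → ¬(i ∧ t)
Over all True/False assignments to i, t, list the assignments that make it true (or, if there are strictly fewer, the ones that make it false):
is always true.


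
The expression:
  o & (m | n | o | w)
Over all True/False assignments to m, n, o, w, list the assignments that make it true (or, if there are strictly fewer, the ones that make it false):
is true only for:
  m=False, n=False, o=True, w=False;
  m=False, n=False, o=True, w=True;
  m=False, n=True, o=True, w=False;
  m=False, n=True, o=True, w=True;
  m=True, n=False, o=True, w=False;
  m=True, n=False, o=True, w=True;
  m=True, n=True, o=True, w=False;
  m=True, n=True, o=True, w=True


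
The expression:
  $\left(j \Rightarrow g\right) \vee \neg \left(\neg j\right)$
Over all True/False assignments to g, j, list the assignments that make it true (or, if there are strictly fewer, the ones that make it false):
is always true.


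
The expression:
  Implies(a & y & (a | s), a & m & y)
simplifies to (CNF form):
m | ~a | ~y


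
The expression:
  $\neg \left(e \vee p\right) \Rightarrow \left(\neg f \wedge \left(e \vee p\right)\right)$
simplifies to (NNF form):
$e \vee p$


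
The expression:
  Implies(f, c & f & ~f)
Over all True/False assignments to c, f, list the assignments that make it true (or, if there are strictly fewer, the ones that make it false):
is true only for:
  c=False, f=False;
  c=True, f=False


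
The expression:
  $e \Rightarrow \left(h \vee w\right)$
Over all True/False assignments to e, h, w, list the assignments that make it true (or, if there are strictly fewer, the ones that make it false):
is false only for:
  e=True, h=False, w=False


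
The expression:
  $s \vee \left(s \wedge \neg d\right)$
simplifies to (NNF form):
$s$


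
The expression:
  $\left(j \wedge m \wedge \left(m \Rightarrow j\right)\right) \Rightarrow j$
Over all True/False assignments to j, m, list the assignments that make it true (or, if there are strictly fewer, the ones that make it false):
is always true.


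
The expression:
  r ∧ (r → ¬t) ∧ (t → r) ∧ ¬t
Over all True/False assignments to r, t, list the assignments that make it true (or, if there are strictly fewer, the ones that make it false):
is true only for:
  r=True, t=False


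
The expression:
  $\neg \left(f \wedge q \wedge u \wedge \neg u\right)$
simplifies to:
$\text{True}$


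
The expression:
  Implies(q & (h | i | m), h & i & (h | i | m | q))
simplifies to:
~q | (h & i) | (~h & ~i & ~m)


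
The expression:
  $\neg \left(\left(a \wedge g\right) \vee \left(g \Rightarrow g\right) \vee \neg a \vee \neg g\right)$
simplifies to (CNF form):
$\text{False}$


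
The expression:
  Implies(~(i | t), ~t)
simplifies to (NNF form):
True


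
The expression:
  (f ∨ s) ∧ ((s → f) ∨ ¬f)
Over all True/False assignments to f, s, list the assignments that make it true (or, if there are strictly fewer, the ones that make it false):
is false only for:
  f=False, s=False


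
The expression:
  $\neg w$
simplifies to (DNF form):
$\neg w$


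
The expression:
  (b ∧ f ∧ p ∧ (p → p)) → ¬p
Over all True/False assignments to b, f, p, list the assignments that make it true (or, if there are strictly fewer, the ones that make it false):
is false only for:
  b=True, f=True, p=True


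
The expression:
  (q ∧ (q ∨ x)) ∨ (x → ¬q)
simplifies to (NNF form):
True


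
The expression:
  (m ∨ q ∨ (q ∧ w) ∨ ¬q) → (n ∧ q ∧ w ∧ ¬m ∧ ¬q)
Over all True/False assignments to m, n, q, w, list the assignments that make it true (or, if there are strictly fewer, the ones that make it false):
is never true.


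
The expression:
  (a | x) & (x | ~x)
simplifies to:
a | x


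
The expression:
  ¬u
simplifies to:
¬u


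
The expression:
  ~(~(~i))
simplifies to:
~i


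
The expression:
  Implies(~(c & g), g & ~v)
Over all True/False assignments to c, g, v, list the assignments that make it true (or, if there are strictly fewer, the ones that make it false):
is true only for:
  c=False, g=True, v=False;
  c=True, g=True, v=False;
  c=True, g=True, v=True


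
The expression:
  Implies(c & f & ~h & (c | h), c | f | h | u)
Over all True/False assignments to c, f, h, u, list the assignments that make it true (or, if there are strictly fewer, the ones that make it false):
is always true.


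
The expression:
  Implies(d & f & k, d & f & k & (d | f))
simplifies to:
True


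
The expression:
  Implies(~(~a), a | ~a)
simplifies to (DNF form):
True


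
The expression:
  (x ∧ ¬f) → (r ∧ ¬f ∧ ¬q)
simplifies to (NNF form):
f ∨ (r ∧ ¬q) ∨ ¬x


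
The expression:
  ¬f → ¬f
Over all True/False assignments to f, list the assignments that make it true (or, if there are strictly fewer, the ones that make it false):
is always true.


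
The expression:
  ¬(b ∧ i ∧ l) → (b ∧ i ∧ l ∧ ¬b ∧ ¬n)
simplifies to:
b ∧ i ∧ l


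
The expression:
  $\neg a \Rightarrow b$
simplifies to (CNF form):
$a \vee b$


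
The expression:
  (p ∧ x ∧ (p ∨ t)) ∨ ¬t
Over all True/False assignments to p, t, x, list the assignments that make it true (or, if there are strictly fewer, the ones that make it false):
is false only for:
  p=False, t=True, x=False;
  p=False, t=True, x=True;
  p=True, t=True, x=False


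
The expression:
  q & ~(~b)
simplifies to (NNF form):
b & q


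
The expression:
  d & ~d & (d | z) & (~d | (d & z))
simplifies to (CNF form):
False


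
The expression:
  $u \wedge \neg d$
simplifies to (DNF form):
$u \wedge \neg d$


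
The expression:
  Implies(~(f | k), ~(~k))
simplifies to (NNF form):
f | k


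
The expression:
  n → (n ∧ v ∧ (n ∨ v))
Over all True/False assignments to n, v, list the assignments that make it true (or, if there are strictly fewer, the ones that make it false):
is false only for:
  n=True, v=False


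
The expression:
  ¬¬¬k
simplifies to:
¬k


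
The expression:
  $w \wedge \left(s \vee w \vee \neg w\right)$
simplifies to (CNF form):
$w$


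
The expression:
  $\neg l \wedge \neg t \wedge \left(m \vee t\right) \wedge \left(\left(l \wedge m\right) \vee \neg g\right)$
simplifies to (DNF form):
$m \wedge \neg g \wedge \neg l \wedge \neg t$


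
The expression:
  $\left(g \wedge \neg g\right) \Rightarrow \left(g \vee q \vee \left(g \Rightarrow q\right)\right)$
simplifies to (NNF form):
$\text{True}$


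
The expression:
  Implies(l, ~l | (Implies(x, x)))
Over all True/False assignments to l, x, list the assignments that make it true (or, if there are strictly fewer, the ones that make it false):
is always true.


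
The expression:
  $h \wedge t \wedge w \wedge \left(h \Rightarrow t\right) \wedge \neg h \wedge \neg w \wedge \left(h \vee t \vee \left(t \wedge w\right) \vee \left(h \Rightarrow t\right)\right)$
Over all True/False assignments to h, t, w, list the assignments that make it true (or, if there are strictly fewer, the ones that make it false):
is never true.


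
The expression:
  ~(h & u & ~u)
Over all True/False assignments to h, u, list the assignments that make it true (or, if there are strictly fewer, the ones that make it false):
is always true.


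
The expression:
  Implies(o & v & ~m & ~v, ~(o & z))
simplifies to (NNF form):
True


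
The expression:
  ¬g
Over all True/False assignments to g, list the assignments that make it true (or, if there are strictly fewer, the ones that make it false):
is true only for:
  g=False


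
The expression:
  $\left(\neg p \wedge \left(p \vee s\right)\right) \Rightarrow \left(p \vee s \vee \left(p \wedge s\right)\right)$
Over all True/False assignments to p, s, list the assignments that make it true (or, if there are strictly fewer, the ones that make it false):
is always true.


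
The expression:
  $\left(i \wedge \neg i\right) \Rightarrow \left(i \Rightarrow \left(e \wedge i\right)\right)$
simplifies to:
$\text{True}$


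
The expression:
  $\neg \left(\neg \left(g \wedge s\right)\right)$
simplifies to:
$g \wedge s$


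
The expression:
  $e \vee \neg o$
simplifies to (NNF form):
$e \vee \neg o$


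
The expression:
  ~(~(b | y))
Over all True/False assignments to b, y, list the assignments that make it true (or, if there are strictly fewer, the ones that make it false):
is false only for:
  b=False, y=False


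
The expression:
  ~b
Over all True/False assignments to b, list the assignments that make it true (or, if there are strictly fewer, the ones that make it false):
is true only for:
  b=False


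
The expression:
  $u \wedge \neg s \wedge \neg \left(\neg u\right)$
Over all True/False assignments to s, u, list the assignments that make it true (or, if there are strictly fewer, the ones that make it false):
is true only for:
  s=False, u=True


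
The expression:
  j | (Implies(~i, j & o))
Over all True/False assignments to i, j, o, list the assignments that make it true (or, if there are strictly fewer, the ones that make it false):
is false only for:
  i=False, j=False, o=False;
  i=False, j=False, o=True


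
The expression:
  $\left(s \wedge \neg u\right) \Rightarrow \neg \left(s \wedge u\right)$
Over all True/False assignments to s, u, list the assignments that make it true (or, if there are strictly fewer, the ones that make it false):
is always true.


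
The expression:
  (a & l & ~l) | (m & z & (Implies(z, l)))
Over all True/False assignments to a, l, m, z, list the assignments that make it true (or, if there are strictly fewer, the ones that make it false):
is true only for:
  a=False, l=True, m=True, z=True;
  a=True, l=True, m=True, z=True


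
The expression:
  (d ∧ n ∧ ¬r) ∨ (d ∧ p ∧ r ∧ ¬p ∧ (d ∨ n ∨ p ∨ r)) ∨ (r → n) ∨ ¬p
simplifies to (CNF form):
n ∨ ¬p ∨ ¬r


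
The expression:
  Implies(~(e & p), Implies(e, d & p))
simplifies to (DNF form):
p | ~e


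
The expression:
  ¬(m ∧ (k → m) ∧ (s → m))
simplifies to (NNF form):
¬m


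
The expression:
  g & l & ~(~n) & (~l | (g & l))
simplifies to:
g & l & n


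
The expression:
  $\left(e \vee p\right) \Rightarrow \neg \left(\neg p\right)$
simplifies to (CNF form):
$p \vee \neg e$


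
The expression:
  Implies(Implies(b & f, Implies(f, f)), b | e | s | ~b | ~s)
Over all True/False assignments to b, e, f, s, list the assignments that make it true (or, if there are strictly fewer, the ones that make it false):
is always true.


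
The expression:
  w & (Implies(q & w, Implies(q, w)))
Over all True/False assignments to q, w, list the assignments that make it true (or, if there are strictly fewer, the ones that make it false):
is true only for:
  q=False, w=True;
  q=True, w=True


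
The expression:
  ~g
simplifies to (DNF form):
~g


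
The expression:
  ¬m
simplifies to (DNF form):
¬m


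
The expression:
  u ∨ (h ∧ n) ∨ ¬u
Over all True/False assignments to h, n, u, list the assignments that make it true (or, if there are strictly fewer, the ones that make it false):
is always true.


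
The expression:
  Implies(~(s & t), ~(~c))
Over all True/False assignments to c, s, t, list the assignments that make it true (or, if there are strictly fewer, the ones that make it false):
is false only for:
  c=False, s=False, t=False;
  c=False, s=False, t=True;
  c=False, s=True, t=False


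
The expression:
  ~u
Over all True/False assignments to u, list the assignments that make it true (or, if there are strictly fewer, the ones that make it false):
is true only for:
  u=False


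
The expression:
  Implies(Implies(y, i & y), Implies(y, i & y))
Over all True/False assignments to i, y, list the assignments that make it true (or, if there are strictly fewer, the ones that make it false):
is always true.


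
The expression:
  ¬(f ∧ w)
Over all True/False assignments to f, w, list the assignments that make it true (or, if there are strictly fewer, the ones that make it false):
is false only for:
  f=True, w=True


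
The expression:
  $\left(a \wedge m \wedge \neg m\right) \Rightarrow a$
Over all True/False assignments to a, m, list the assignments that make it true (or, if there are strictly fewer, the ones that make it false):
is always true.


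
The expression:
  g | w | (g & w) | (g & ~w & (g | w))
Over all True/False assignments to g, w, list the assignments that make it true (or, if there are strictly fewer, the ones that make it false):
is false only for:
  g=False, w=False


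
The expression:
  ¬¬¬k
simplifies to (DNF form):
¬k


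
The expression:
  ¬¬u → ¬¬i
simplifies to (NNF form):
i ∨ ¬u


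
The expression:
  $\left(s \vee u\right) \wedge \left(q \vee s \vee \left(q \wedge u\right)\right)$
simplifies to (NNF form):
$s \vee \left(q \wedge u\right)$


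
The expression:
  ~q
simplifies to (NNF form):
~q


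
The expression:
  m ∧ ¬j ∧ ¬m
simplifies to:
False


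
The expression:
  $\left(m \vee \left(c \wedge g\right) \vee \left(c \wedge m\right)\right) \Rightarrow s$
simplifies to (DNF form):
$s \vee \left(\neg c \wedge \neg m\right) \vee \left(\neg g \wedge \neg m\right)$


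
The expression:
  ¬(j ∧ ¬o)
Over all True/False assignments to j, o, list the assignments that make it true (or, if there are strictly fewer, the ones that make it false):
is false only for:
  j=True, o=False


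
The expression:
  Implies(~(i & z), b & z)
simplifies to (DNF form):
(b & z) | (i & z)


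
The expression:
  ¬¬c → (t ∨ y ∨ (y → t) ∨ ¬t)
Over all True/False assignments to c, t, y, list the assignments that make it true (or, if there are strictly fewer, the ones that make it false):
is always true.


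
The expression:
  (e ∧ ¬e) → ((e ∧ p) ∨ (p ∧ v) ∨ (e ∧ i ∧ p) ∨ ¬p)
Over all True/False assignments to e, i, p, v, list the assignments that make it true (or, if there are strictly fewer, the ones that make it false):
is always true.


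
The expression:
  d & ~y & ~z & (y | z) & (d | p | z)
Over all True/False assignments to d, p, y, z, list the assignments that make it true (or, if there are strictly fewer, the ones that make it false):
is never true.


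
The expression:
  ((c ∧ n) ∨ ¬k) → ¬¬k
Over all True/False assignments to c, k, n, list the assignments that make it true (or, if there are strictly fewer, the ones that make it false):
is true only for:
  c=False, k=True, n=False;
  c=False, k=True, n=True;
  c=True, k=True, n=False;
  c=True, k=True, n=True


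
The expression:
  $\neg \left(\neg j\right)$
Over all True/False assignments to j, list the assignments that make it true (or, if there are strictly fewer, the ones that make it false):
is true only for:
  j=True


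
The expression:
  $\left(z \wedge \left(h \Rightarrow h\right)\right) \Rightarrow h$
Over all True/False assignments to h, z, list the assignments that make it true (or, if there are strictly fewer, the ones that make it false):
is false only for:
  h=False, z=True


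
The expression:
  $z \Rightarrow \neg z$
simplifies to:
$\neg z$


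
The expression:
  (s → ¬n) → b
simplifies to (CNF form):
(b ∨ n) ∧ (b ∨ s)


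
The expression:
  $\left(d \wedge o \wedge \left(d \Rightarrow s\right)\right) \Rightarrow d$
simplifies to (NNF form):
$\text{True}$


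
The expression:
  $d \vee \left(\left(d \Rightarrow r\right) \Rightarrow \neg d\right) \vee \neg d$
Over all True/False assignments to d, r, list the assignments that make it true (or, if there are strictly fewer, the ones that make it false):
is always true.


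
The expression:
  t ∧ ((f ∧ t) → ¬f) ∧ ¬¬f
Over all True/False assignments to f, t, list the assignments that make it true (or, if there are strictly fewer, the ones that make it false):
is never true.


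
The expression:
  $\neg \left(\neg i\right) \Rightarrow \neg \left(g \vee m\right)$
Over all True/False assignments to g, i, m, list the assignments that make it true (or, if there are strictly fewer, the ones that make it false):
is false only for:
  g=False, i=True, m=True;
  g=True, i=True, m=False;
  g=True, i=True, m=True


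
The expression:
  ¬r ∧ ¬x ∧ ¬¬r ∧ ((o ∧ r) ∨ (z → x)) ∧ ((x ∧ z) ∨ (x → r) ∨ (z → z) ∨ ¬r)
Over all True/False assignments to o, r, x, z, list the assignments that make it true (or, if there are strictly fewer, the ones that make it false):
is never true.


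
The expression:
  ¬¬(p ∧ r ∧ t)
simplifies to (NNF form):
p ∧ r ∧ t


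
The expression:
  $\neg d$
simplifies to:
$\neg d$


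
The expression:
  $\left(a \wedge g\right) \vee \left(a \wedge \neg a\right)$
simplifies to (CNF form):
$a \wedge g$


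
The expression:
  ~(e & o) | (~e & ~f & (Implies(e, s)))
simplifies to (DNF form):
~e | ~o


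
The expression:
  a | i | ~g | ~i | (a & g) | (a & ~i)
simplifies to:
True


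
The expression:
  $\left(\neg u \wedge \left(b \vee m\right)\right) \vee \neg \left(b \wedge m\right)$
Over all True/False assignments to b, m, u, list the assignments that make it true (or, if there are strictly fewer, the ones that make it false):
is false only for:
  b=True, m=True, u=True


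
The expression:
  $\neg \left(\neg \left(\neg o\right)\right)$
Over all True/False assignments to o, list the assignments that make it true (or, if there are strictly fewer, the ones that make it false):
is true only for:
  o=False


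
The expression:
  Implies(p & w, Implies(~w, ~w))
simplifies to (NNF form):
True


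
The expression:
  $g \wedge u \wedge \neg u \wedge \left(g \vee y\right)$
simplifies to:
$\text{False}$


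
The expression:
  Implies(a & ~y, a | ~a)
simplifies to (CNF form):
True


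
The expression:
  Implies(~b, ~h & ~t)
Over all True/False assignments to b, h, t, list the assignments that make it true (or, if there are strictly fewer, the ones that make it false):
is false only for:
  b=False, h=False, t=True;
  b=False, h=True, t=False;
  b=False, h=True, t=True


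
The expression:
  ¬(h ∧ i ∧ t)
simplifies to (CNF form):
¬h ∨ ¬i ∨ ¬t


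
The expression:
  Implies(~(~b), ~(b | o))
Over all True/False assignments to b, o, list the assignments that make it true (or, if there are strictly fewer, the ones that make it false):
is true only for:
  b=False, o=False;
  b=False, o=True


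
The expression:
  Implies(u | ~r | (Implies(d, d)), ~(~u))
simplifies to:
u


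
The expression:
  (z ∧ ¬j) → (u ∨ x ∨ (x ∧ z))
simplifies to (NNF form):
j ∨ u ∨ x ∨ ¬z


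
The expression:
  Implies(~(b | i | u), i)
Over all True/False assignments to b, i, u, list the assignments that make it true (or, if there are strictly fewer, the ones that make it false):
is false only for:
  b=False, i=False, u=False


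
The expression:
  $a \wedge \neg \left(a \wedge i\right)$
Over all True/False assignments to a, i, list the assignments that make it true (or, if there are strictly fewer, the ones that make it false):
is true only for:
  a=True, i=False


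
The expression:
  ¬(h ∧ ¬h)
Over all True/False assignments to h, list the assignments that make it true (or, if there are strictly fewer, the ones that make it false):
is always true.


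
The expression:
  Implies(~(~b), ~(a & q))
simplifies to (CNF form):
~a | ~b | ~q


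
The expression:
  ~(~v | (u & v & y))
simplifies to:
v & (~u | ~y)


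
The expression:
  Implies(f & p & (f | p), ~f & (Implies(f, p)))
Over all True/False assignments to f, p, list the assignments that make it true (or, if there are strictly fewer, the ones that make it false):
is false only for:
  f=True, p=True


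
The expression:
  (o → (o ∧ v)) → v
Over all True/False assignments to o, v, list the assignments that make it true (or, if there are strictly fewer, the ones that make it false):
is false only for:
  o=False, v=False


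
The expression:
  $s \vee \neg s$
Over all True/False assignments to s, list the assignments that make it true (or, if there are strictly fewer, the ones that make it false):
is always true.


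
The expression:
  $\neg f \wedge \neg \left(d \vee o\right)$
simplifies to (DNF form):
$\neg d \wedge \neg f \wedge \neg o$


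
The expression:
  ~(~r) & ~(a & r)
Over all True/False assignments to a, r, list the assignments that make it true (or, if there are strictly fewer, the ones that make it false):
is true only for:
  a=False, r=True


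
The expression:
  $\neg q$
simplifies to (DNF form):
$\neg q$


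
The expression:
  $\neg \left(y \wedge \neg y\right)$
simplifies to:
$\text{True}$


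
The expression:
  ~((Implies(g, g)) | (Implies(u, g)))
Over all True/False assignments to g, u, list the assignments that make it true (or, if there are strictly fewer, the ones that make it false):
is never true.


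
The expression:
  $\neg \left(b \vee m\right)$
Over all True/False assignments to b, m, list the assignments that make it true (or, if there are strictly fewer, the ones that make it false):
is true only for:
  b=False, m=False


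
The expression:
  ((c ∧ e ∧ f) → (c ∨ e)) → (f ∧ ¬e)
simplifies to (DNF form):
f ∧ ¬e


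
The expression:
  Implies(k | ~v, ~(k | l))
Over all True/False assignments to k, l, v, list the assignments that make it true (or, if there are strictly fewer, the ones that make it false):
is true only for:
  k=False, l=False, v=False;
  k=False, l=False, v=True;
  k=False, l=True, v=True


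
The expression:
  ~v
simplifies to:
~v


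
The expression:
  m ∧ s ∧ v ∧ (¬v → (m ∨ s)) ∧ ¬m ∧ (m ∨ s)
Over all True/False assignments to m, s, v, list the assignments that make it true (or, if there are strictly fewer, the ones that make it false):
is never true.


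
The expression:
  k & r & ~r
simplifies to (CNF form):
False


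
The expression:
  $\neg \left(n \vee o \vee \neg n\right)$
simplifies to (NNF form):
$\text{False}$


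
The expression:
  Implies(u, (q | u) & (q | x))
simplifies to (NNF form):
q | x | ~u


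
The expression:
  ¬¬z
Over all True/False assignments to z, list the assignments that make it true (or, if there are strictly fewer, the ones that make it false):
is true only for:
  z=True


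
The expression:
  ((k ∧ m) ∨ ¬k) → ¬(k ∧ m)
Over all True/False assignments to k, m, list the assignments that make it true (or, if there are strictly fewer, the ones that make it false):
is false only for:
  k=True, m=True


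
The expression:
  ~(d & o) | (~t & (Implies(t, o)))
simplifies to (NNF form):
~d | ~o | ~t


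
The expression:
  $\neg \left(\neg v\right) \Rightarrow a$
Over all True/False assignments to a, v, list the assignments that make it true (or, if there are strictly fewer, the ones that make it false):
is false only for:
  a=False, v=True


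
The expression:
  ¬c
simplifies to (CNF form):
¬c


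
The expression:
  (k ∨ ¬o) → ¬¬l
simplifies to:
l ∨ (o ∧ ¬k)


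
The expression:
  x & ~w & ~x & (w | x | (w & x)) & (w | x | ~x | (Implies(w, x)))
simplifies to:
False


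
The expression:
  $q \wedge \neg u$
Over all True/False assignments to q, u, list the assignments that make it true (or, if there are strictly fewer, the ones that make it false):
is true only for:
  q=True, u=False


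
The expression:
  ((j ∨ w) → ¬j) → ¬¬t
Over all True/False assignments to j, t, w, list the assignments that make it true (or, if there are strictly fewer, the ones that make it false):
is false only for:
  j=False, t=False, w=False;
  j=False, t=False, w=True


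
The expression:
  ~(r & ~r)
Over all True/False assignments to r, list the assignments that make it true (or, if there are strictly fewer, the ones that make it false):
is always true.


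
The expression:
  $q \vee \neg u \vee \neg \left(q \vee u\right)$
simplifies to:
$q \vee \neg u$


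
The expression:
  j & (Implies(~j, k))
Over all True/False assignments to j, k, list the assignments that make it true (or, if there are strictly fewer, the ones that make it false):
is true only for:
  j=True, k=False;
  j=True, k=True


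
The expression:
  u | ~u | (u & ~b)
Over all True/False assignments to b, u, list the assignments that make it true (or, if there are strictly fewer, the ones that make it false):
is always true.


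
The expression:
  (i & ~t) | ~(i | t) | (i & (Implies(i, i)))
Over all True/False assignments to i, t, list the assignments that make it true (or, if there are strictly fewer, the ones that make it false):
is false only for:
  i=False, t=True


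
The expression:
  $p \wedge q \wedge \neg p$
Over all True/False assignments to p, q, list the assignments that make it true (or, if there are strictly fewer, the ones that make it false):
is never true.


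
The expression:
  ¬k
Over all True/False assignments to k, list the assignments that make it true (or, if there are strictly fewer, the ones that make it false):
is true only for:
  k=False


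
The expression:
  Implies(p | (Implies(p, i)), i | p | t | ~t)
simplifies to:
True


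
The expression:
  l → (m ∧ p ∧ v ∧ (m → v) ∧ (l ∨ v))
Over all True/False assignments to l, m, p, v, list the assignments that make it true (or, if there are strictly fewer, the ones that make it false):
is false only for:
  l=True, m=False, p=False, v=False;
  l=True, m=False, p=False, v=True;
  l=True, m=False, p=True, v=False;
  l=True, m=False, p=True, v=True;
  l=True, m=True, p=False, v=False;
  l=True, m=True, p=False, v=True;
  l=True, m=True, p=True, v=False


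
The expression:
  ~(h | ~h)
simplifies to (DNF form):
False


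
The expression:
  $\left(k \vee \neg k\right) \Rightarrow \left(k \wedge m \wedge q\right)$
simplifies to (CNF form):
$k \wedge m \wedge q$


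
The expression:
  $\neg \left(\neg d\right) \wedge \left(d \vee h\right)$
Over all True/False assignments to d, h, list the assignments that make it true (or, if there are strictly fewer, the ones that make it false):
is true only for:
  d=True, h=False;
  d=True, h=True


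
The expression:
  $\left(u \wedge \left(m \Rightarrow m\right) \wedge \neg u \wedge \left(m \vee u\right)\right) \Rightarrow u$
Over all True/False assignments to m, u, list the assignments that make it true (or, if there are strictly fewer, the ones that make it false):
is always true.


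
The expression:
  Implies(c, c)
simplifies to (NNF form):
True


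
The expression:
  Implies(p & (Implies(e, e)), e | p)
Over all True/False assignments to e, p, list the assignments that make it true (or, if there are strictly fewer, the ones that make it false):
is always true.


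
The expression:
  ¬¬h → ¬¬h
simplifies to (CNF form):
True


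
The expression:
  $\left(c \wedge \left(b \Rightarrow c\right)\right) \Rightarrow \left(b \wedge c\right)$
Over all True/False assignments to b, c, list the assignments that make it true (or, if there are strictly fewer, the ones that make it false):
is false only for:
  b=False, c=True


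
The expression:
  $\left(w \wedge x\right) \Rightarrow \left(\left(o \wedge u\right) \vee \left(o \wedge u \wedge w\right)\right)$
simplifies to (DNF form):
$\left(o \wedge u\right) \vee \neg w \vee \neg x$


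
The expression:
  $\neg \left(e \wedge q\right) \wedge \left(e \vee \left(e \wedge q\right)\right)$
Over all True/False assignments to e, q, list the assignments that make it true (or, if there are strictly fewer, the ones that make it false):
is true only for:
  e=True, q=False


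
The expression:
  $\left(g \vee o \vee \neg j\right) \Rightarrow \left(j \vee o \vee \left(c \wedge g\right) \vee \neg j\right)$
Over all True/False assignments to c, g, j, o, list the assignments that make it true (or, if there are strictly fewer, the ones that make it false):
is always true.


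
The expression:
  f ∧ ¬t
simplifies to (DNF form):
f ∧ ¬t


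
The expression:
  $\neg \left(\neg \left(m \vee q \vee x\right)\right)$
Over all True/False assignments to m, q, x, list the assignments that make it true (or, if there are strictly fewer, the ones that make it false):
is false only for:
  m=False, q=False, x=False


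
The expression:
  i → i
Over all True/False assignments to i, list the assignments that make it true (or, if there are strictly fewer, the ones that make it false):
is always true.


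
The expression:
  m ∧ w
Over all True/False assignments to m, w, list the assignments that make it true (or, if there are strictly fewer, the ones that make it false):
is true only for:
  m=True, w=True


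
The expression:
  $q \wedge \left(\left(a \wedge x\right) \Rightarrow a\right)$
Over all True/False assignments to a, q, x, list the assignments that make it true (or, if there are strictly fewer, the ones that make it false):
is true only for:
  a=False, q=True, x=False;
  a=False, q=True, x=True;
  a=True, q=True, x=False;
  a=True, q=True, x=True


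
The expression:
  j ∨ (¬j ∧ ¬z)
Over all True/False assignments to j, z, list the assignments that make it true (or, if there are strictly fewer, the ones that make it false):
is false only for:
  j=False, z=True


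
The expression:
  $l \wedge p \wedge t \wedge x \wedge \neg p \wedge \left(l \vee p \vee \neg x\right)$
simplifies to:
$\text{False}$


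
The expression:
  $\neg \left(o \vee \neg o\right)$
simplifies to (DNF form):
$\text{False}$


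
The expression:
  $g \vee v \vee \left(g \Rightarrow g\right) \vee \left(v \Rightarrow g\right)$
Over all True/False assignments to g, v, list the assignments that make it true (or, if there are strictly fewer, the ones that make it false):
is always true.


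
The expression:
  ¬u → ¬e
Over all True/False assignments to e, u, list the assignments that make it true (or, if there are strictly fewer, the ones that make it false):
is false only for:
  e=True, u=False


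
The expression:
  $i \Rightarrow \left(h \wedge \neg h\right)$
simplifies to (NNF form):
$\neg i$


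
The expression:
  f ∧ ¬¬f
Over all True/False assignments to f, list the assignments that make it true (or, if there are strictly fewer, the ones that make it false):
is true only for:
  f=True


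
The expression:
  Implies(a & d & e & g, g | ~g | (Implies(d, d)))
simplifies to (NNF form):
True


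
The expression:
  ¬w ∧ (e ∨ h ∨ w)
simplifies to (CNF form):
¬w ∧ (e ∨ h)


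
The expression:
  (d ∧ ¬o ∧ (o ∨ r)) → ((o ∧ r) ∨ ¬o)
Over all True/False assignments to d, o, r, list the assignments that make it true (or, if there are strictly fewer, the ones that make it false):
is always true.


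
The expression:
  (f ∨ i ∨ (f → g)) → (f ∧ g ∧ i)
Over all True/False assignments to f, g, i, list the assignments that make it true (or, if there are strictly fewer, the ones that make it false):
is true only for:
  f=True, g=True, i=True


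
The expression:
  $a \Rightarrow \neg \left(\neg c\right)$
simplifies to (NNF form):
$c \vee \neg a$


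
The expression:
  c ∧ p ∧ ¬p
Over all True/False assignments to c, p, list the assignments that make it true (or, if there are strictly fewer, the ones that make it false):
is never true.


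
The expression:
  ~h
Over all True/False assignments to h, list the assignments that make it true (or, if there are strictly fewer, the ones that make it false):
is true only for:
  h=False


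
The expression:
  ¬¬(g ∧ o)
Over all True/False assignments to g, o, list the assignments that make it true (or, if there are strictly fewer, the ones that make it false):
is true only for:
  g=True, o=True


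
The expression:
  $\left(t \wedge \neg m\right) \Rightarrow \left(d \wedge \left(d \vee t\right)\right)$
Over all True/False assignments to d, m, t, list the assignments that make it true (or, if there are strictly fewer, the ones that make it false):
is false only for:
  d=False, m=False, t=True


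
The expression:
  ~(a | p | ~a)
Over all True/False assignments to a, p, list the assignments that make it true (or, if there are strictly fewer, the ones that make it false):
is never true.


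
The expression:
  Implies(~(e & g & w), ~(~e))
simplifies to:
e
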